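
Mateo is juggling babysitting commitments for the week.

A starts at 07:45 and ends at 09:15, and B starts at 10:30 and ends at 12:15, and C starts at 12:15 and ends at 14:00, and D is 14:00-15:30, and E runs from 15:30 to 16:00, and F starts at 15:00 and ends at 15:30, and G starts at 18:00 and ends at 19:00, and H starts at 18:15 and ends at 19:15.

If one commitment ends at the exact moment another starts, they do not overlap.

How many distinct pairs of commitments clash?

Check each pair: they overlap iff neither finishes before the other starts.
Sorted by start: A, B, C, D, F, E, G, H.
B starts after A ends, so nothing later overlaps A either.
C starts exactly when B ends (back-to-back, no overlap), so nothing later overlaps B either.
D starts exactly when C ends (back-to-back, no overlap), so nothing later overlaps C either.
F starts before D ends → D and F overlap.
E starts exactly when D ends (back-to-back, no overlap), so nothing later overlaps D either.
E starts exactly when F ends (back-to-back, no overlap), so nothing later overlaps F either.
G starts after E ends, so nothing later overlaps E either.
H starts before G ends → G and H overlap.
Overlapping pairs: D & F, G & H — 2 in total.

2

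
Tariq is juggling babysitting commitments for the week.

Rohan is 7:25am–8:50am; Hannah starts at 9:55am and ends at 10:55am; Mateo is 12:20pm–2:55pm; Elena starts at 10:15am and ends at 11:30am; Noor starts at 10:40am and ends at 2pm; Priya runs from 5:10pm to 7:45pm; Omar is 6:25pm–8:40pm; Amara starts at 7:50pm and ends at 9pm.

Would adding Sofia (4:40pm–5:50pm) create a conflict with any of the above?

Rohan: ends 8:50am at or before Sofia starts 4:40pm → clear.
Hannah: ends 10:55am at or before Sofia starts 4:40pm → clear.
Elena: ends 11:30am at or before Sofia starts 4:40pm → clear.
Noor: ends 2pm at or before Sofia starts 4:40pm → clear.
Mateo: ends 2:55pm at or before Sofia starts 4:40pm → clear.
Priya: starts 5:10pm before Sofia ends 5:50pm, and ends 7:45pm after Sofia starts 4:40pm → overlap.
Omar: starts 6:25pm at or after Sofia ends 5:50pm → clear.
Amara: starts 7:50pm at or after Sofia ends 5:50pm → clear.
Sofia overlaps Priya.

Yes — it overlaps Priya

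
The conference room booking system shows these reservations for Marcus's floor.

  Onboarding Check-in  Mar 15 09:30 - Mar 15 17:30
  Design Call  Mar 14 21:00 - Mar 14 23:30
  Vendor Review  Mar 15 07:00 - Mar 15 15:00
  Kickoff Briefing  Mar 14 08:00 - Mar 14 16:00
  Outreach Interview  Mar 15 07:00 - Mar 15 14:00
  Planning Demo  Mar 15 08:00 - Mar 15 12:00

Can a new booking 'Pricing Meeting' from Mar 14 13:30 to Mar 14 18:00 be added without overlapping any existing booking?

No — it overlaps Kickoff Briefing

Kickoff Briefing: starts Mar 14 08:00 before Pricing Meeting ends Mar 14 18:00, and ends Mar 14 16:00 after Pricing Meeting starts Mar 14 13:30 → overlap.
Design Call: starts Mar 14 21:00 at or after Pricing Meeting ends Mar 14 18:00 → clear.
Vendor Review: starts Mar 15 07:00 at or after Pricing Meeting ends Mar 14 18:00 → clear.
Outreach Interview: starts Mar 15 07:00 at or after Pricing Meeting ends Mar 14 18:00 → clear.
Planning Demo: starts Mar 15 08:00 at or after Pricing Meeting ends Mar 14 18:00 → clear.
Onboarding Check-in: starts Mar 15 09:30 at or after Pricing Meeting ends Mar 14 18:00 → clear.
Pricing Meeting overlaps Kickoff Briefing.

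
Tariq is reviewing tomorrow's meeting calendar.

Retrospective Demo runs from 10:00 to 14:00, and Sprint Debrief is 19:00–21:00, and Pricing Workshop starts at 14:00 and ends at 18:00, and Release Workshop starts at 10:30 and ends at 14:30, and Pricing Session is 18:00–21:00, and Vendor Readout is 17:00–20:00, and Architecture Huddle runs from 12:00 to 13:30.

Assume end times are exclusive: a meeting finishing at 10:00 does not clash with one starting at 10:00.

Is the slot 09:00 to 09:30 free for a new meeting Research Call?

Retrospective Demo: starts 10:00 at or after Research Call ends 09:30 → clear.
Release Workshop: starts 10:30 at or after Research Call ends 09:30 → clear.
Architecture Huddle: starts 12:00 at or after Research Call ends 09:30 → clear.
Pricing Workshop: starts 14:00 at or after Research Call ends 09:30 → clear.
Vendor Readout: starts 17:00 at or after Research Call ends 09:30 → clear.
Pricing Session: starts 18:00 at or after Research Call ends 09:30 → clear.
Sprint Debrief: starts 19:00 at or after Research Call ends 09:30 → clear.

Yes — the slot is free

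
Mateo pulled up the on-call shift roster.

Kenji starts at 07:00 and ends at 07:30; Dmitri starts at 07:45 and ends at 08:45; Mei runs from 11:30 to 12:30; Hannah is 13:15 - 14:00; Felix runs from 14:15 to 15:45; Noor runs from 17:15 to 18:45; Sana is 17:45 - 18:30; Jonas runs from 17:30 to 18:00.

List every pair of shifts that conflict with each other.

Jonas & Noor, Jonas & Sana, Noor & Sana

Sorted by start: Kenji, Dmitri, Mei, Hannah, Felix, Noor, Jonas, Sana.
Dmitri starts after Kenji ends, so Kenji has no further overlaps.
Mei starts after Dmitri ends, so Dmitri has no further overlaps.
Hannah starts after Mei ends, so Mei has no further overlaps.
Felix starts after Hannah ends, so Hannah has no further overlaps.
Noor starts after Felix ends, so Felix has no further overlaps.
Jonas starts before Noor ends → Noor and Jonas overlap.
Sana starts before Noor ends → Noor and Sana overlap.
Sana starts before Jonas ends → Jonas and Sana overlap.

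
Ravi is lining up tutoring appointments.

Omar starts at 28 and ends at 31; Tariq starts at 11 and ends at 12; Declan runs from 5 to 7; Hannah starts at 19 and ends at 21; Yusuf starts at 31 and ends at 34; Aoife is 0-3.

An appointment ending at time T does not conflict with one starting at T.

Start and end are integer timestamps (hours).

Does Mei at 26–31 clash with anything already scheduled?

Yes — it overlaps Omar

Aoife: ends 3 at or before Mei starts 26 → clear.
Declan: ends 7 at or before Mei starts 26 → clear.
Tariq: ends 12 at or before Mei starts 26 → clear.
Hannah: ends 21 at or before Mei starts 26 → clear.
Omar: starts 28 before Mei ends 31, and ends 31 after Mei starts 26 → overlap.
Yusuf: starts 31 at or after Mei ends 31 → clear.
Mei overlaps Omar.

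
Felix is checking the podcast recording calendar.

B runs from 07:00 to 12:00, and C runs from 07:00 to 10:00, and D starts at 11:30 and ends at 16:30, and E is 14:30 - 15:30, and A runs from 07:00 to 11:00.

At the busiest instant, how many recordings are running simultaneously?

Sweep the timeline, counting +1 at each start and −1 at each end (ends before starts at a tie):
07:00 start A → 1
07:00 start B → 2
07:00 start C → 3
10:00 end C → 2
11:00 end A → 1
11:30 start D → 2
12:00 end B → 1
14:30 start E → 2
15:30 end E → 1
16:30 end D → 0
Peak is 3, at 07:00 (A, B, C).

3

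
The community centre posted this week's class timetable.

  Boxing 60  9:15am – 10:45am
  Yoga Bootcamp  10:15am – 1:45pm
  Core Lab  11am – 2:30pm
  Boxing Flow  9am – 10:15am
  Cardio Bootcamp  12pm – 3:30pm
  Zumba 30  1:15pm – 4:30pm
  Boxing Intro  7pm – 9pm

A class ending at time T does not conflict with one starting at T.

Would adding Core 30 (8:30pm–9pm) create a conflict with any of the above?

Boxing Flow: ends 10:15am at or before Core 30 starts 8:30pm → clear.
Boxing 60: ends 10:45am at or before Core 30 starts 8:30pm → clear.
Yoga Bootcamp: ends 1:45pm at or before Core 30 starts 8:30pm → clear.
Core Lab: ends 2:30pm at or before Core 30 starts 8:30pm → clear.
Cardio Bootcamp: ends 3:30pm at or before Core 30 starts 8:30pm → clear.
Zumba 30: ends 4:30pm at or before Core 30 starts 8:30pm → clear.
Boxing Intro: starts 7pm before Core 30 ends 9pm, and ends 9pm after Core 30 starts 8:30pm → overlap.
Core 30 overlaps Boxing Intro.

Yes — it overlaps Boxing Intro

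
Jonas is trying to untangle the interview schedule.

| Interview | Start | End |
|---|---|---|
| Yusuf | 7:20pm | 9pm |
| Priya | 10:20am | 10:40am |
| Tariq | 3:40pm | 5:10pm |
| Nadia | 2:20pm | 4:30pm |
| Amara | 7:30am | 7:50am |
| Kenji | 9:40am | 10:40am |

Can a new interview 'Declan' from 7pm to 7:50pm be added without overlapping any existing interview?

No — it overlaps Yusuf

Amara: ends 7:50am at or before Declan starts 7pm → clear.
Kenji: ends 10:40am at or before Declan starts 7pm → clear.
Priya: ends 10:40am at or before Declan starts 7pm → clear.
Nadia: ends 4:30pm at or before Declan starts 7pm → clear.
Tariq: ends 5:10pm at or before Declan starts 7pm → clear.
Yusuf: starts 7:20pm before Declan ends 7:50pm, and ends 9pm after Declan starts 7pm → overlap.
Declan overlaps Yusuf.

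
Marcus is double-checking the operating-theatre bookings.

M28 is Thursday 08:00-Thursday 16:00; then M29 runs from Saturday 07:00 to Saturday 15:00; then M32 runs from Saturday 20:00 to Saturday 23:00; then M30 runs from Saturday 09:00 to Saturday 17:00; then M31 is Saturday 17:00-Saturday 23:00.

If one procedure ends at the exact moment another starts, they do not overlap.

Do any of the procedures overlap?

Yes

Two intervals overlap when each starts before the other ends.
Sorted by start: M28, M29, M30, M31, M32.
M29 starts after M28 ends — done with M28.
M30 starts before M29 ends → M29 and M30 overlap.
That's a conflict, so the schedule is not conflict-free.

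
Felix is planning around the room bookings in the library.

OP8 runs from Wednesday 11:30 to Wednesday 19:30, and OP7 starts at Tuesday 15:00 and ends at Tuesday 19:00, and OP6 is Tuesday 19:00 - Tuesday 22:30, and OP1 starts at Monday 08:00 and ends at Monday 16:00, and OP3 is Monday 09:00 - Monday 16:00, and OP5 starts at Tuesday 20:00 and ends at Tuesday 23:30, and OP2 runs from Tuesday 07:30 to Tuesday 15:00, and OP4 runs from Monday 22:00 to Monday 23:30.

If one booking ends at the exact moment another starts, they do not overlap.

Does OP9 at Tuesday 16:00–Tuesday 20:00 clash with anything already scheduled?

OP1: ends Monday 16:00 at or before OP9 starts Tuesday 16:00 → clear.
OP3: ends Monday 16:00 at or before OP9 starts Tuesday 16:00 → clear.
OP4: ends Monday 23:30 at or before OP9 starts Tuesday 16:00 → clear.
OP2: ends Tuesday 15:00 at or before OP9 starts Tuesday 16:00 → clear.
OP7: starts Tuesday 15:00 before OP9 ends Tuesday 20:00, and ends Tuesday 19:00 after OP9 starts Tuesday 16:00 → overlap.
OP6: starts Tuesday 19:00 before OP9 ends Tuesday 20:00, and ends Tuesday 22:30 after OP9 starts Tuesday 16:00 → overlap.
OP5: starts Tuesday 20:00 at or after OP9 ends Tuesday 20:00 → clear.
OP8: starts Wednesday 11:30 at or after OP9 ends Tuesday 20:00 → clear.
OP9 overlaps OP6, OP7.

Yes — it overlaps OP6, OP7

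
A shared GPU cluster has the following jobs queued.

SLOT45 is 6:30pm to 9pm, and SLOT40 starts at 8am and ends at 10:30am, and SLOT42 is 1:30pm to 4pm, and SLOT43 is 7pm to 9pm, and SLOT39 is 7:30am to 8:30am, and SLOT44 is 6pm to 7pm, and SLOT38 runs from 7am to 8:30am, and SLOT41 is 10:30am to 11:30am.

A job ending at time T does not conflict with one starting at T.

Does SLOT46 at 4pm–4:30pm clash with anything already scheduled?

No — it doesn't clash with anything

SLOT38: ends 8:30am at or before SLOT46 starts 4pm → clear.
SLOT39: ends 8:30am at or before SLOT46 starts 4pm → clear.
SLOT40: ends 10:30am at or before SLOT46 starts 4pm → clear.
SLOT41: ends 11:30am at or before SLOT46 starts 4pm → clear.
SLOT42: ends 4pm at or before SLOT46 starts 4pm → clear.
SLOT44: starts 6pm at or after SLOT46 ends 4:30pm → clear.
SLOT45: starts 6:30pm at or after SLOT46 ends 4:30pm → clear.
SLOT43: starts 7pm at or after SLOT46 ends 4:30pm → clear.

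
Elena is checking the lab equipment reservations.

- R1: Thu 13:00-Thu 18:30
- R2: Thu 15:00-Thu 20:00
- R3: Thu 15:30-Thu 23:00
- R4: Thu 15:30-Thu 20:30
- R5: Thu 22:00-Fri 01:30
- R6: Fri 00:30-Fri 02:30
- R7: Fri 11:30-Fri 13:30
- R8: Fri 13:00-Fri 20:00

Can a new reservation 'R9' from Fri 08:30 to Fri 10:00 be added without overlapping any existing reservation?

Yes — the slot is free

R1: ends Thu 18:30 at or before R9 starts Fri 08:30 → clear.
R2: ends Thu 20:00 at or before R9 starts Fri 08:30 → clear.
R3: ends Thu 23:00 at or before R9 starts Fri 08:30 → clear.
R4: ends Thu 20:30 at or before R9 starts Fri 08:30 → clear.
R5: ends Fri 01:30 at or before R9 starts Fri 08:30 → clear.
R6: ends Fri 02:30 at or before R9 starts Fri 08:30 → clear.
R7: starts Fri 11:30 at or after R9 ends Fri 10:00 → clear.
R8: starts Fri 13:00 at or after R9 ends Fri 10:00 → clear.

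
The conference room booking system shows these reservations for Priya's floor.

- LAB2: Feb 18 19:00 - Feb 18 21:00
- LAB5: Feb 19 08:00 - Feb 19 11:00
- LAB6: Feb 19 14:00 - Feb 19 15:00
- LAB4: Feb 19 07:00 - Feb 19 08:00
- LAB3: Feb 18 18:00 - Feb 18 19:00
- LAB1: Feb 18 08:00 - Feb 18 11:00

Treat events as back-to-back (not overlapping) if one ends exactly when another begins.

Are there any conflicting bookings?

No

Sorted by start: LAB1, LAB3, LAB2, LAB4, LAB5, LAB6.
LAB3 starts after LAB1 ends, so nothing later overlaps LAB1 either.
LAB2 starts exactly when LAB3 ends (back-to-back, no overlap), so nothing later overlaps LAB3 either.
LAB4 starts after LAB2 ends, so nothing later overlaps LAB2 either.
LAB5 starts exactly when LAB4 ends (back-to-back, no overlap), so nothing later overlaps LAB4 either.
LAB6 starts after LAB5 ends.
Every pair is clear; the schedule has no overlaps.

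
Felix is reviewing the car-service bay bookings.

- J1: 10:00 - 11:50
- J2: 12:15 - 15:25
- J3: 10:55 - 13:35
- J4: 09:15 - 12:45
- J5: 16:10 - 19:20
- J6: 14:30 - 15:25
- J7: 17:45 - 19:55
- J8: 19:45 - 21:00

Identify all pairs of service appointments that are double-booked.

Sorted by start: J4, J1, J3, J2, J6, J5, J7, J8.
J1 starts before J4 ends → J4 and J1 overlap.
J3 starts before J4 ends → J4 and J3 overlap.
J2 starts before J4 ends → J4 and J2 overlap.
J6 starts after J4 ends, so nothing later overlaps J4 either.
J3 starts before J1 ends → J1 and J3 overlap.
J2 starts after J1 ends, so nothing later overlaps J1 either.
J2 starts before J3 ends → J3 and J2 overlap.
J6 starts after J3 ends, so nothing later overlaps J3 either.
J6 starts before J2 ends → J2 and J6 overlap.
J5 starts after J2 ends, so nothing later overlaps J2 either.
J5 starts after J6 ends, so nothing later overlaps J6 either.
J7 starts before J5 ends → J5 and J7 overlap.
J8 starts after J5 ends.
J8 starts before J7 ends → J7 and J8 overlap.

J1 & J3, J1 & J4, J2 & J3, J2 & J4, J2 & J6, J3 & J4, J5 & J7, J7 & J8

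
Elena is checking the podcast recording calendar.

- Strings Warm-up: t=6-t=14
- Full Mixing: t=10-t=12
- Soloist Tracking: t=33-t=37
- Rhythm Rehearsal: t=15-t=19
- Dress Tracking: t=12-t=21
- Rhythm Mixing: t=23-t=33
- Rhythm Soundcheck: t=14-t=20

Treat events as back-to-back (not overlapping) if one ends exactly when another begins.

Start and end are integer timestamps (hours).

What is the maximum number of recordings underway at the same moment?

Sort all start/end points and keep a running count:
t=6 start Strings Warm-up → 1
t=10 start Full Mixing → 2
t=12 end Full Mixing → 1
t=12 start Dress Tracking → 2
t=14 end Strings Warm-up → 1
t=14 start Rhythm Soundcheck → 2
t=15 start Rhythm Rehearsal → 3
t=19 end Rhythm Rehearsal → 2
t=20 end Rhythm Soundcheck → 1
t=21 end Dress Tracking → 0
t=23 start Rhythm Mixing → 1
t=33 end Rhythm Mixing → 0
t=33 start Soloist Tracking → 1
t=37 end Soloist Tracking → 0
Peak is 3, at t=15 (Dress Tracking, Rhythm Rehearsal, Rhythm Soundcheck).

3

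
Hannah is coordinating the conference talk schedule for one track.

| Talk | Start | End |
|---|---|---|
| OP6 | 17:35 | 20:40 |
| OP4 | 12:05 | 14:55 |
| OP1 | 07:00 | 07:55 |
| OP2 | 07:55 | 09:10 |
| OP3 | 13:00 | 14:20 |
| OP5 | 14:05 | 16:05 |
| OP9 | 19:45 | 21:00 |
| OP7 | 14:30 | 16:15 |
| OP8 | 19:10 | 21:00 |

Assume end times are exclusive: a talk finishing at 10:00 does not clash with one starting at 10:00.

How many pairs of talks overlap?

Sorted by start: OP1, OP2, OP4, OP3, OP5, OP7, OP6, OP8, OP9.
OP2 starts exactly when OP1 ends (back-to-back, no overlap); OP1 is clear from here.
OP4 starts after OP2 ends; OP2 is clear from here.
OP3 starts before OP4 ends → OP4 and OP3 overlap.
OP5 starts before OP4 ends → OP4 and OP5 overlap.
OP7 starts before OP4 ends → OP4 and OP7 overlap.
OP6 starts after OP4 ends; OP4 is clear from here.
OP5 starts before OP3 ends → OP3 and OP5 overlap.
OP7 starts after OP3 ends; OP3 is clear from here.
OP7 starts before OP5 ends → OP5 and OP7 overlap.
OP6 starts after OP5 ends; OP5 is clear from here.
OP6 starts after OP7 ends; OP7 is clear from here.
OP8 starts before OP6 ends → OP6 and OP8 overlap.
OP9 starts before OP6 ends → OP6 and OP9 overlap.
OP9 starts before OP8 ends → OP8 and OP9 overlap.
Overlapping pairs: OP3 & OP4, OP3 & OP5, OP4 & OP5, OP4 & OP7, OP5 & OP7, OP6 & OP8, OP6 & OP9, OP8 & OP9 — 8 in total.

8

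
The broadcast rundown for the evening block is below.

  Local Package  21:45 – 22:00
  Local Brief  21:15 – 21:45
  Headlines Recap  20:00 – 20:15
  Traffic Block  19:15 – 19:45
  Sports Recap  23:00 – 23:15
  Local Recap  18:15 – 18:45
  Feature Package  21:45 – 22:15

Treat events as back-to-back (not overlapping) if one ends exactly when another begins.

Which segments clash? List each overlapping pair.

Sorted by start: Local Recap, Traffic Block, Headlines Recap, Local Brief, Feature Package, Local Package, Sports Recap.
Traffic Block starts after Local Recap ends, so nothing later overlaps Local Recap either.
Headlines Recap starts after Traffic Block ends, so nothing later overlaps Traffic Block either.
Local Brief starts after Headlines Recap ends, so nothing later overlaps Headlines Recap either.
Feature Package starts exactly when Local Brief ends (back-to-back, no overlap), so nothing later overlaps Local Brief either.
Local Package starts before Feature Package ends → Feature Package and Local Package overlap.
Sports Recap starts after Feature Package ends.
Sports Recap starts after Local Package ends.

Feature Package & Local Package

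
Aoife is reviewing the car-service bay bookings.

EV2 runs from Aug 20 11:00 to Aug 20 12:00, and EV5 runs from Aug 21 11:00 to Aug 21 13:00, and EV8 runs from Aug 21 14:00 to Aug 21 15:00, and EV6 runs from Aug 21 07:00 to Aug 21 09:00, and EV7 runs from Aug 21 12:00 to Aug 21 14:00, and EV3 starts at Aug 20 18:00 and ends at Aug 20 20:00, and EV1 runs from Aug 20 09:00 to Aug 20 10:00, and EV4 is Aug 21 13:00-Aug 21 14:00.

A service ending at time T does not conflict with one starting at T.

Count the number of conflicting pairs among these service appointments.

Sorted by start: EV1, EV2, EV3, EV6, EV5, EV7, EV4, EV8.
EV2 starts after EV1 ends, so nothing later overlaps EV1 either.
EV3 starts after EV2 ends, so nothing later overlaps EV2 either.
EV6 starts after EV3 ends, so nothing later overlaps EV3 either.
EV5 starts after EV6 ends, so nothing later overlaps EV6 either.
EV7 starts before EV5 ends → EV5 and EV7 overlap.
EV4 starts exactly when EV5 ends (back-to-back, no overlap), so nothing later overlaps EV5 either.
EV4 starts before EV7 ends → EV7 and EV4 overlap.
EV8 starts exactly when EV7 ends (back-to-back, no overlap).
EV8 starts exactly when EV4 ends (back-to-back, no overlap).
Overlapping pairs: EV4 & EV7, EV5 & EV7 — 2 in total.

2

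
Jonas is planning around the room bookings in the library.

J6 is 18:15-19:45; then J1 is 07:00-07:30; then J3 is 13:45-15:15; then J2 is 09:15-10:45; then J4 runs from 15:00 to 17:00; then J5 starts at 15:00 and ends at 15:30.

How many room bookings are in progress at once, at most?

Sort all start/end points and keep a running count:
07:00 start J1 → 1
07:30 end J1 → 0
09:15 start J2 → 1
10:45 end J2 → 0
13:45 start J3 → 1
15:00 start J4 → 2
15:00 start J5 → 3
15:15 end J3 → 2
15:30 end J5 → 1
17:00 end J4 → 0
18:15 start J6 → 1
19:45 end J6 → 0
Peak is 3, at 15:00 (J3, J4, J5).

3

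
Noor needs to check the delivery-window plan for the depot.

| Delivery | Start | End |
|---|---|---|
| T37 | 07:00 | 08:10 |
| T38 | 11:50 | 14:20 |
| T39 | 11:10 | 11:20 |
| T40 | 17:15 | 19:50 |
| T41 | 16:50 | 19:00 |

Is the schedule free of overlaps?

Sorted by start: T37, T39, T38, T41, T40.
T39 starts after T37 ends, so T37 has no further overlaps.
T38 starts after T39 ends, so T39 has no further overlaps.
T41 starts after T38 ends, so T38 has no further overlaps.
T40 starts before T41 ends → T41 and T40 overlap.
That's a conflict, so the schedule is not conflict-free.

No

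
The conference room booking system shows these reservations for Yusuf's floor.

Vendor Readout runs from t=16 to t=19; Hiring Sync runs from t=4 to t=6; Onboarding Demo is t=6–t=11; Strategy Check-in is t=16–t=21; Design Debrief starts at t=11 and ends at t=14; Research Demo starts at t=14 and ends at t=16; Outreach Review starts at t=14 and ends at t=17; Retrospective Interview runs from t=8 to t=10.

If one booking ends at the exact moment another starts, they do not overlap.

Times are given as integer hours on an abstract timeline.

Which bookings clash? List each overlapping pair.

Sorted by start: Hiring Sync, Onboarding Demo, Retrospective Interview, Design Debrief, Outreach Review, Research Demo, Vendor Readout, Strategy Check-in.
Onboarding Demo starts exactly when Hiring Sync ends (back-to-back, no overlap) — done with Hiring Sync.
Retrospective Interview starts before Onboarding Demo ends → Onboarding Demo and Retrospective Interview overlap.
Design Debrief starts exactly when Onboarding Demo ends (back-to-back, no overlap) — done with Onboarding Demo.
Design Debrief starts after Retrospective Interview ends — done with Retrospective Interview.
Outreach Review starts exactly when Design Debrief ends (back-to-back, no overlap) — done with Design Debrief.
Research Demo starts before Outreach Review ends → Outreach Review and Research Demo overlap.
Vendor Readout starts before Outreach Review ends → Outreach Review and Vendor Readout overlap.
Strategy Check-in starts before Outreach Review ends → Outreach Review and Strategy Check-in overlap.
Vendor Readout starts exactly when Research Demo ends (back-to-back, no overlap) — done with Research Demo.
Strategy Check-in starts before Vendor Readout ends → Vendor Readout and Strategy Check-in overlap.

Onboarding Demo & Retrospective Interview, Outreach Review & Research Demo, Outreach Review & Strategy Check-in, Outreach Review & Vendor Readout, Strategy Check-in & Vendor Readout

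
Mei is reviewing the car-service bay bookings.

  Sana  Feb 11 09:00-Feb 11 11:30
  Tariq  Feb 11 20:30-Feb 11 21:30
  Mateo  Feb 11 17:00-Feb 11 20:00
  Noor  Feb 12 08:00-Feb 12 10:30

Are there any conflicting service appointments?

Sorted by start: Sana, Mateo, Tariq, Noor.
Mateo starts after Sana ends, so Sana has no further overlaps.
Tariq starts after Mateo ends, so Mateo has no further overlaps.
Noor starts after Tariq ends.
Every pair is clear; the schedule has no overlaps.

No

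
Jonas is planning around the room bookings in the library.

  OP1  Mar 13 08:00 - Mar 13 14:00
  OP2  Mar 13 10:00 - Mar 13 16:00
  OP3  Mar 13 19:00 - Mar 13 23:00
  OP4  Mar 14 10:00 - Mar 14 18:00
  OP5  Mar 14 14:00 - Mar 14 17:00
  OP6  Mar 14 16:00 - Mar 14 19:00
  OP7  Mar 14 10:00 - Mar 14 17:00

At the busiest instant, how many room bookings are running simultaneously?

Sort all start/end points and keep a running count:
Mar 13 08:00 start OP1 → 1
Mar 13 10:00 start OP2 → 2
Mar 13 14:00 end OP1 → 1
Mar 13 16:00 end OP2 → 0
Mar 13 19:00 start OP3 → 1
Mar 13 23:00 end OP3 → 0
Mar 14 10:00 start OP4 → 1
Mar 14 10:00 start OP7 → 2
Mar 14 14:00 start OP5 → 3
Mar 14 16:00 start OP6 → 4
Mar 14 17:00 end OP5 → 3
Mar 14 17:00 end OP7 → 2
Mar 14 18:00 end OP4 → 1
Mar 14 19:00 end OP6 → 0
Peak is 4, at Mar 14 16:00 (OP4, OP5, OP6, OP7).

4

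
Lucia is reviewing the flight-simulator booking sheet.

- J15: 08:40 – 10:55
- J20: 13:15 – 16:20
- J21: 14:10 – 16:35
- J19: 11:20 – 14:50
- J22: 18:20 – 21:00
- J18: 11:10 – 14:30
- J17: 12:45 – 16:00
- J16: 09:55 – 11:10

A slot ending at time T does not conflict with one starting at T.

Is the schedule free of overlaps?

No

Sorted by start: J15, J16, J18, J19, J17, J20, J21, J22.
J16 starts before J15 ends → J15 and J16 overlap.
That's a conflict, so the schedule is not conflict-free.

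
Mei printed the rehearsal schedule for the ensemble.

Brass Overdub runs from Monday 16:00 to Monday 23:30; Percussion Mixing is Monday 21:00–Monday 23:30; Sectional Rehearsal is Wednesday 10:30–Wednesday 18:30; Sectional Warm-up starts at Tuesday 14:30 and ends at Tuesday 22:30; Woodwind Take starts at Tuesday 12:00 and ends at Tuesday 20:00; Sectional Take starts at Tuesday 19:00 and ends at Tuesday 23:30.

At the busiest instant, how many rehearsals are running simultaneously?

3

Sweep the timeline, counting +1 at each start and −1 at each end (ends before starts at a tie):
Monday 16:00 start Brass Overdub → 1
Monday 21:00 start Percussion Mixing → 2
Monday 23:30 end Brass Overdub → 1
Monday 23:30 end Percussion Mixing → 0
Tuesday 12:00 start Woodwind Take → 1
Tuesday 14:30 start Sectional Warm-up → 2
Tuesday 19:00 start Sectional Take → 3
Tuesday 20:00 end Woodwind Take → 2
Tuesday 22:30 end Sectional Warm-up → 1
Tuesday 23:30 end Sectional Take → 0
Wednesday 10:30 start Sectional Rehearsal → 1
Wednesday 18:30 end Sectional Rehearsal → 0
Peak is 3, at Tuesday 19:00 (Sectional Take, Sectional Warm-up, Woodwind Take).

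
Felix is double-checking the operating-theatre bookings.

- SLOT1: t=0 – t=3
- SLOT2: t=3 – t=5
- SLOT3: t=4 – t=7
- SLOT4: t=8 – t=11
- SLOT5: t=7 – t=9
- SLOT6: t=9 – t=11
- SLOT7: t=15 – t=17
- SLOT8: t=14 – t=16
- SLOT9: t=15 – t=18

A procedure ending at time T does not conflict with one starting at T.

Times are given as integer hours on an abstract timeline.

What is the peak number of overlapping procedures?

Sweep the timeline, counting +1 at each start and −1 at each end (ends before starts at a tie):
t=0 start SLOT1 → 1
t=3 end SLOT1 → 0
t=3 start SLOT2 → 1
t=4 start SLOT3 → 2
t=5 end SLOT2 → 1
t=7 end SLOT3 → 0
t=7 start SLOT5 → 1
t=8 start SLOT4 → 2
t=9 end SLOT5 → 1
t=9 start SLOT6 → 2
t=11 end SLOT4 → 1
t=11 end SLOT6 → 0
t=14 start SLOT8 → 1
t=15 start SLOT7 → 2
t=15 start SLOT9 → 3
t=16 end SLOT8 → 2
t=17 end SLOT7 → 1
t=18 end SLOT9 → 0
Peak is 3, at t=15 (SLOT7, SLOT8, SLOT9).

3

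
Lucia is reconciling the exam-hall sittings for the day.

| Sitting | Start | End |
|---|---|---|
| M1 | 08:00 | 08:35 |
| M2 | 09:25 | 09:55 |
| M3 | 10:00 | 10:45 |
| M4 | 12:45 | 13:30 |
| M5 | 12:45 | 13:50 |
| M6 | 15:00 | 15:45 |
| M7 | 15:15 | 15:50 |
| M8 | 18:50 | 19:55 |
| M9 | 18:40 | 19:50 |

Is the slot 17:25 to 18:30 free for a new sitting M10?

M1: ends 08:35 at or before M10 starts 17:25 → clear.
M2: ends 09:55 at or before M10 starts 17:25 → clear.
M3: ends 10:45 at or before M10 starts 17:25 → clear.
M4: ends 13:30 at or before M10 starts 17:25 → clear.
M5: ends 13:50 at or before M10 starts 17:25 → clear.
M6: ends 15:45 at or before M10 starts 17:25 → clear.
M7: ends 15:50 at or before M10 starts 17:25 → clear.
M9: starts 18:40 at or after M10 ends 18:30 → clear.
M8: starts 18:50 at or after M10 ends 18:30 → clear.

Yes — the slot is free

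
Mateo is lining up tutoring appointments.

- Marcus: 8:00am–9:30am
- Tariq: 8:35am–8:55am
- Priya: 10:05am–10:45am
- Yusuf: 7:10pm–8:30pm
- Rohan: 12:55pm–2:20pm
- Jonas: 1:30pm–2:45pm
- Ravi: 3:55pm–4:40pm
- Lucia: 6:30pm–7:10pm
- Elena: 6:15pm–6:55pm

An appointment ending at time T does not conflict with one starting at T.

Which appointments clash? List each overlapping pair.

Elena & Lucia, Jonas & Rohan, Marcus & Tariq

Sorted by start: Marcus, Tariq, Priya, Rohan, Jonas, Ravi, Elena, Lucia, Yusuf.
Tariq starts before Marcus ends → Marcus and Tariq overlap.
Priya starts after Marcus ends, so Marcus has no further overlaps.
Priya starts after Tariq ends, so Tariq has no further overlaps.
Rohan starts after Priya ends, so Priya has no further overlaps.
Jonas starts before Rohan ends → Rohan and Jonas overlap.
Ravi starts after Rohan ends, so Rohan has no further overlaps.
Ravi starts after Jonas ends, so Jonas has no further overlaps.
Elena starts after Ravi ends, so Ravi has no further overlaps.
Lucia starts before Elena ends → Elena and Lucia overlap.
Yusuf starts after Elena ends.
Yusuf starts exactly when Lucia ends (back-to-back, no overlap).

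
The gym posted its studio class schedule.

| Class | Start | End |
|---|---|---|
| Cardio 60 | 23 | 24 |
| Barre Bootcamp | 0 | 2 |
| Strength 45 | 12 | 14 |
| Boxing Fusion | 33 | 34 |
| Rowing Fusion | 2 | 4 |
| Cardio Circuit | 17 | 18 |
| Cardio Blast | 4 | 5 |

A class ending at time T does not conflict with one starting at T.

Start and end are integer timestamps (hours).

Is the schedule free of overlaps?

Two intervals overlap when each starts before the other ends.
Sorted by start: Barre Bootcamp, Rowing Fusion, Cardio Blast, Strength 45, Cardio Circuit, Cardio 60, Boxing Fusion.
Rowing Fusion starts exactly when Barre Bootcamp ends (back-to-back, no overlap) — done with Barre Bootcamp.
Cardio Blast starts exactly when Rowing Fusion ends (back-to-back, no overlap) — done with Rowing Fusion.
Strength 45 starts after Cardio Blast ends — done with Cardio Blast.
Cardio Circuit starts after Strength 45 ends — done with Strength 45.
Cardio 60 starts after Cardio Circuit ends — done with Cardio Circuit.
Boxing Fusion starts after Cardio 60 ends.
Every pair is clear; the schedule has no overlaps.

Yes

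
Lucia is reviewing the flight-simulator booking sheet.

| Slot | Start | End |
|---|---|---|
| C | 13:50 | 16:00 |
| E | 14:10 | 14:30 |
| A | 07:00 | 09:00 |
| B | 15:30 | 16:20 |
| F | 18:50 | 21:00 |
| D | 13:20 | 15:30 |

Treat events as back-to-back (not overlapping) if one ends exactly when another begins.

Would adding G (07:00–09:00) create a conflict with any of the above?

A: starts 07:00 before G ends 09:00, and ends 09:00 after G starts 07:00 → overlap.
D: starts 13:20 at or after G ends 09:00 → clear.
C: starts 13:50 at or after G ends 09:00 → clear.
E: starts 14:10 at or after G ends 09:00 → clear.
B: starts 15:30 at or after G ends 09:00 → clear.
F: starts 18:50 at or after G ends 09:00 → clear.
G overlaps A.

Yes — it overlaps A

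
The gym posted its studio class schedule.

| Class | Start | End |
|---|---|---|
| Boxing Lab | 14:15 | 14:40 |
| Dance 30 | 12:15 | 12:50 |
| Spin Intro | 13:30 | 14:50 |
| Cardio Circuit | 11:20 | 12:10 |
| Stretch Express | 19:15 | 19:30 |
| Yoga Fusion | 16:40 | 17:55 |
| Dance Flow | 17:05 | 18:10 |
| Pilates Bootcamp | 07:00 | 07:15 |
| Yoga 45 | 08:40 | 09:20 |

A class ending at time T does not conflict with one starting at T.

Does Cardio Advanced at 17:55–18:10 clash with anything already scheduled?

Yes — it overlaps Dance Flow

Pilates Bootcamp: ends 07:15 at or before Cardio Advanced starts 17:55 → clear.
Yoga 45: ends 09:20 at or before Cardio Advanced starts 17:55 → clear.
Cardio Circuit: ends 12:10 at or before Cardio Advanced starts 17:55 → clear.
Dance 30: ends 12:50 at or before Cardio Advanced starts 17:55 → clear.
Spin Intro: ends 14:50 at or before Cardio Advanced starts 17:55 → clear.
Boxing Lab: ends 14:40 at or before Cardio Advanced starts 17:55 → clear.
Yoga Fusion: ends 17:55 at or before Cardio Advanced starts 17:55 → clear.
Dance Flow: starts 17:05 before Cardio Advanced ends 18:10, and ends 18:10 after Cardio Advanced starts 17:55 → overlap.
Stretch Express: starts 19:15 at or after Cardio Advanced ends 18:10 → clear.
Cardio Advanced overlaps Dance Flow.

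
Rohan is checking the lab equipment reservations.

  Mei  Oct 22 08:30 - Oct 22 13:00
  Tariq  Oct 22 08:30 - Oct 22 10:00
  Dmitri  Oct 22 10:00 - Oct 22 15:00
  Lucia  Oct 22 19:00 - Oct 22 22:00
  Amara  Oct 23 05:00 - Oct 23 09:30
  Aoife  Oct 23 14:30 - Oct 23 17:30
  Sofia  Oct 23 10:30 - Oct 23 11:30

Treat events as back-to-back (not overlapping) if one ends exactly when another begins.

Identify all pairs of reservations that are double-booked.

Check each pair: they overlap iff neither finishes before the other starts.
Sorted by start: Mei, Tariq, Dmitri, Lucia, Amara, Sofia, Aoife.
Tariq starts before Mei ends → Mei and Tariq overlap.
Dmitri starts before Mei ends → Mei and Dmitri overlap.
Lucia starts after Mei ends; Mei is clear from here.
Dmitri starts exactly when Tariq ends (back-to-back, no overlap); Tariq is clear from here.
Lucia starts after Dmitri ends; Dmitri is clear from here.
Amara starts after Lucia ends; Lucia is clear from here.
Sofia starts after Amara ends; Amara is clear from here.
Aoife starts after Sofia ends.

Dmitri & Mei, Mei & Tariq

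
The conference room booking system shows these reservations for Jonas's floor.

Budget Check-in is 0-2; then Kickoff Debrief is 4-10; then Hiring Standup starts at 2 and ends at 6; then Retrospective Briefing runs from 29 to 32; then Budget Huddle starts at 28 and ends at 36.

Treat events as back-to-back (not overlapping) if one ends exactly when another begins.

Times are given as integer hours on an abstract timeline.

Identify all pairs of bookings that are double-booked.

Sorted by start: Budget Check-in, Hiring Standup, Kickoff Debrief, Budget Huddle, Retrospective Briefing.
Hiring Standup starts exactly when Budget Check-in ends (back-to-back, no overlap), so Budget Check-in has no further overlaps.
Kickoff Debrief starts before Hiring Standup ends → Hiring Standup and Kickoff Debrief overlap.
Budget Huddle starts after Hiring Standup ends, so Hiring Standup has no further overlaps.
Budget Huddle starts after Kickoff Debrief ends, so Kickoff Debrief has no further overlaps.
Retrospective Briefing starts before Budget Huddle ends → Budget Huddle and Retrospective Briefing overlap.

Budget Huddle & Retrospective Briefing, Hiring Standup & Kickoff Debrief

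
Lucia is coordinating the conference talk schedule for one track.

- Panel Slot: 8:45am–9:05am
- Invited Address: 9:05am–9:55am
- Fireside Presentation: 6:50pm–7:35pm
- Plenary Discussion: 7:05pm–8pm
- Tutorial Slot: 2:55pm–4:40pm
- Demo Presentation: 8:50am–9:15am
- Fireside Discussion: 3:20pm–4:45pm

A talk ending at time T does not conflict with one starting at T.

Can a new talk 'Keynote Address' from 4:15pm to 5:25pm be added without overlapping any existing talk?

Panel Slot: ends 9:05am at or before Keynote Address starts 4:15pm → clear.
Demo Presentation: ends 9:15am at or before Keynote Address starts 4:15pm → clear.
Invited Address: ends 9:55am at or before Keynote Address starts 4:15pm → clear.
Tutorial Slot: starts 2:55pm before Keynote Address ends 5:25pm, and ends 4:40pm after Keynote Address starts 4:15pm → overlap.
Fireside Discussion: starts 3:20pm before Keynote Address ends 5:25pm, and ends 4:45pm after Keynote Address starts 4:15pm → overlap.
Fireside Presentation: starts 6:50pm at or after Keynote Address ends 5:25pm → clear.
Plenary Discussion: starts 7:05pm at or after Keynote Address ends 5:25pm → clear.
Keynote Address overlaps Tutorial Slot, Fireside Discussion.

No — it overlaps Fireside Discussion, Tutorial Slot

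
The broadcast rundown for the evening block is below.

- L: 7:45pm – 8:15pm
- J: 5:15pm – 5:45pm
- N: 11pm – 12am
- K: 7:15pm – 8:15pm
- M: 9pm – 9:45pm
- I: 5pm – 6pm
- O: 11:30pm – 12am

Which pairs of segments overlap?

Sorted by start: I, J, K, L, M, N, O.
J starts before I ends → I and J overlap.
K starts after I ends, so nothing later overlaps I either.
K starts after J ends, so nothing later overlaps J either.
L starts before K ends → K and L overlap.
M starts after K ends, so nothing later overlaps K either.
M starts after L ends, so nothing later overlaps L either.
N starts after M ends, so nothing later overlaps M either.
O starts before N ends → N and O overlap.

I & J, K & L, N & O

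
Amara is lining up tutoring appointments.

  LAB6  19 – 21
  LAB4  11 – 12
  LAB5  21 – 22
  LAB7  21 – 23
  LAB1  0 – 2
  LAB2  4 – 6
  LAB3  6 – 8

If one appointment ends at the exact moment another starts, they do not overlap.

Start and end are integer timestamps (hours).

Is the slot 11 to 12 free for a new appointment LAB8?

LAB1: ends 2 at or before LAB8 starts 11 → clear.
LAB2: ends 6 at or before LAB8 starts 11 → clear.
LAB3: ends 8 at or before LAB8 starts 11 → clear.
LAB4: starts 11 before LAB8 ends 12, and ends 12 after LAB8 starts 11 → overlap.
LAB6: starts 19 at or after LAB8 ends 12 → clear.
LAB5: starts 21 at or after LAB8 ends 12 → clear.
LAB7: starts 21 at or after LAB8 ends 12 → clear.
LAB8 overlaps LAB4.

No — it overlaps LAB4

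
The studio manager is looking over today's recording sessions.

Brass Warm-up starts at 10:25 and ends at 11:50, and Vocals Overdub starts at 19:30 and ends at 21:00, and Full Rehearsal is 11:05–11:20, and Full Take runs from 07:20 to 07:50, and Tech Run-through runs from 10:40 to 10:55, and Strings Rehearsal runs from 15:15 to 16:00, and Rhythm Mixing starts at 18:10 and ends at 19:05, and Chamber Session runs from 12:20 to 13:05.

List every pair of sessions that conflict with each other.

Brass Warm-up & Full Rehearsal, Brass Warm-up & Tech Run-through

Sorted by start: Full Take, Brass Warm-up, Tech Run-through, Full Rehearsal, Chamber Session, Strings Rehearsal, Rhythm Mixing, Vocals Overdub.
Brass Warm-up starts after Full Take ends, so nothing later overlaps Full Take either.
Tech Run-through starts before Brass Warm-up ends → Brass Warm-up and Tech Run-through overlap.
Full Rehearsal starts before Brass Warm-up ends → Brass Warm-up and Full Rehearsal overlap.
Chamber Session starts after Brass Warm-up ends, so nothing later overlaps Brass Warm-up either.
Full Rehearsal starts after Tech Run-through ends, so nothing later overlaps Tech Run-through either.
Chamber Session starts after Full Rehearsal ends, so nothing later overlaps Full Rehearsal either.
Strings Rehearsal starts after Chamber Session ends, so nothing later overlaps Chamber Session either.
Rhythm Mixing starts after Strings Rehearsal ends, so nothing later overlaps Strings Rehearsal either.
Vocals Overdub starts after Rhythm Mixing ends.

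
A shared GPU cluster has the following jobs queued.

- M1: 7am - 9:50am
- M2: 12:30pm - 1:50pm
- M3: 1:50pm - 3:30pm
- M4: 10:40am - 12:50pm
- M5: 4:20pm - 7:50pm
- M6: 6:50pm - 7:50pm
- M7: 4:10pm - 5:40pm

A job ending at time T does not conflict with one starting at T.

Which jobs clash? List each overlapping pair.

M2 & M4, M5 & M6, M5 & M7

Sorted by start: M1, M4, M2, M3, M7, M5, M6.
M4 starts after M1 ends, so nothing later overlaps M1 either.
M2 starts before M4 ends → M4 and M2 overlap.
M3 starts after M4 ends, so nothing later overlaps M4 either.
M3 starts exactly when M2 ends (back-to-back, no overlap), so nothing later overlaps M2 either.
M7 starts after M3 ends, so nothing later overlaps M3 either.
M5 starts before M7 ends → M7 and M5 overlap.
M6 starts after M7 ends.
M6 starts before M5 ends → M5 and M6 overlap.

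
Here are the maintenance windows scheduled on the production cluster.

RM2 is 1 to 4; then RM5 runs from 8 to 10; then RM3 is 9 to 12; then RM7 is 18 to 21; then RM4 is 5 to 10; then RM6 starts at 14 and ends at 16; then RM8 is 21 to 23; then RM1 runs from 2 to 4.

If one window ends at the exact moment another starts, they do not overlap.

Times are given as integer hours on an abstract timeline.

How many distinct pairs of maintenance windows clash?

Sorted by start: RM2, RM1, RM4, RM5, RM3, RM6, RM7, RM8.
RM1 starts before RM2 ends → RM2 and RM1 overlap.
RM4 starts after RM2 ends, so RM2 has no further overlaps.
RM4 starts after RM1 ends, so RM1 has no further overlaps.
RM5 starts before RM4 ends → RM4 and RM5 overlap.
RM3 starts before RM4 ends → RM4 and RM3 overlap.
RM6 starts after RM4 ends, so RM4 has no further overlaps.
RM3 starts before RM5 ends → RM5 and RM3 overlap.
RM6 starts after RM5 ends, so RM5 has no further overlaps.
RM6 starts after RM3 ends, so RM3 has no further overlaps.
RM7 starts after RM6 ends, so RM6 has no further overlaps.
RM8 starts exactly when RM7 ends (back-to-back, no overlap).
Overlapping pairs: RM1 & RM2, RM3 & RM4, RM3 & RM5, RM4 & RM5 — 4 in total.

4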